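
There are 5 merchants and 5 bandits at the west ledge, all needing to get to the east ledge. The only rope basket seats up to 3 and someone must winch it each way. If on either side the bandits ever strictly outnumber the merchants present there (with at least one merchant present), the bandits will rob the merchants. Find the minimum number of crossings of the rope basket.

Counting alone: each trip to the east ledge takes at most 3 across and each return brings at least 1 back, so after t trips out (and t−1 returns) at most 3t − (t−1) of the 10 are across; that first reaches 10 at t = 5, so at least 9 crossings are needed.
The safety rule pushes this higher. Following every safe sequence of crossings, the most of the 10 that can be at the east ledge as the rope basket arrives there on crossing 9 is 9 — never all 10.
So no plan with fewer than 11 crossings exists, and this one achieves 11:
1. 2 bandits → the east ledge.  (the west ledge: 5M 3B; the east ledge: 0M 2B)
2. 1 bandit ← the west ledge.  (the west ledge: 5M 4B; the east ledge: 0M 1B)
3. 3 bandits → the east ledge.  (the west ledge: 5M 1B; the east ledge: 0M 4B)
4. 1 bandit ← the west ledge.  (the west ledge: 5M 2B; the east ledge: 0M 3B)
5. 3 merchants → the east ledge.  (the west ledge: 2M 2B; the east ledge: 3M 3B)
6. 1 merchant and 1 bandit ← the west ledge.  (the west ledge: 3M 3B; the east ledge: 2M 2B)
7. 3 merchants → the east ledge.  (the west ledge: 0M 3B; the east ledge: 5M 2B)
8. 1 bandit ← the west ledge.  (the west ledge: 0M 4B; the east ledge: 5M 1B)
9. 2 bandits → the east ledge.  (the west ledge: 0M 2B; the east ledge: 5M 3B)
10. 1 bandit ← the west ledge.  (the west ledge: 0M 3B; the east ledge: 5M 2B)
11. 3 bandits → the east ledge.  (the west ledge: 0M 0B; the east ledge: 5M 5B)

11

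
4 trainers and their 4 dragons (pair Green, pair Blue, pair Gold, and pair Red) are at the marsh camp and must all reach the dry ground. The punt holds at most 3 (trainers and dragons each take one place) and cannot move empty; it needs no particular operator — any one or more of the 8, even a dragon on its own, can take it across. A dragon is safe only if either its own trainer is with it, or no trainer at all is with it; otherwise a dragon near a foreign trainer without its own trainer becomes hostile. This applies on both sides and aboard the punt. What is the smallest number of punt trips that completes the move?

9

Counting alone: each trip to the dry ground takes at most 3 across and each return brings at least 1 back, so after t trips out (and t−1 returns) at most 3t − (t−1) of the 8 are across; that first reaches 8 at t = 4, so at least 7 crossings are needed.
The safety rule pushes this higher. Following every safe sequence of crossings, the most of the 8 that can be at the dry ground as the punt arrives there on crossing 7 is 7 — never all 8.
So no plan with fewer than 9 crossings exists, and this one achieves 9:
1. dragon Green and trainer Green cross → the dry ground.
2. trainer Green crosses ← the marsh camp.
3. dragon Blue, trainer Blue, and trainer Green cross → the dry ground.
4. dragon Green and trainer Green cross ← the marsh camp.
5. trainer Gold, trainer Green, and trainer Red cross → the dry ground.
6. dragon Blue crosses ← the marsh camp.
7. dragon Blue and dragon Green cross → the dry ground.
8. dragon Green crosses ← the marsh camp.
9. dragon Gold, dragon Green, and dragon Red cross → the dry ground.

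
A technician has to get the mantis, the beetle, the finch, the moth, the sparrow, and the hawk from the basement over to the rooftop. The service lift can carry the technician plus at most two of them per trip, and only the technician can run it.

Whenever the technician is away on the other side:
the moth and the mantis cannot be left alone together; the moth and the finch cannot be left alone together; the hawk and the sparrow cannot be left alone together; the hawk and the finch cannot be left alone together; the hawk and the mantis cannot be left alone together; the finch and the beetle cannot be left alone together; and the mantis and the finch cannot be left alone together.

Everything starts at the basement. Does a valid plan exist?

Whatever the first load, the items left behind include a forbidden pair without the technician. No opening move is safe, so no plan exists.

No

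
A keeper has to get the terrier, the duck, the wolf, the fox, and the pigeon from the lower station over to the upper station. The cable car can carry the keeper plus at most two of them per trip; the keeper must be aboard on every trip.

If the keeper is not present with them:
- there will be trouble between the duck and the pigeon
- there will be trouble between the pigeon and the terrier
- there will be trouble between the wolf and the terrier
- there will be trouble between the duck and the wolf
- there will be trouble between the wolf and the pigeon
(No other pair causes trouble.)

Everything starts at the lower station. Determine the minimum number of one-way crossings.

Counting alone: the keeper can take at most 2 across per trip to the upper station, so moving all 5 needs at least 3 loaded trips out, with a return between consecutive ones — at least 5 crossings.
The safety rule pushes this higher. Following every safe sequence of crossings, the most of the 5 that can be at the upper station as the cable car arrives there on crossing 5 is 4 — never all 5.
So no plan with fewer than 7 crossings exists, and this one achieves 7:
1. Keeper goes to the upper station with the pigeon and the wolf.
2. Keeper goes back to the lower station with the wolf.
3. Keeper goes to the upper station with the duck and the terrier.
4. Keeper goes back to the lower station with the pigeon.
5. Keeper goes to the upper station with the fox and the wolf.
6. Keeper goes back to the lower station with the wolf.
7. Keeper goes to the upper station with the pigeon and the wolf.

7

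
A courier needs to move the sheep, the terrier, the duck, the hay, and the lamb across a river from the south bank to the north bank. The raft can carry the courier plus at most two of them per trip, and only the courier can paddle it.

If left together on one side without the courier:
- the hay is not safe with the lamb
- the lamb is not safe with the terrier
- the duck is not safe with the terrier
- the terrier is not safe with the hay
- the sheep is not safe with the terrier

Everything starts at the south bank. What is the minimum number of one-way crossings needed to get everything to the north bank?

Counting alone: the courier can take at most 2 across per trip to the north bank, so moving all 5 needs at least 3 loaded trips out, with a return between consecutive ones — at least 5 crossings.
The safety rule pushes this higher. Following every safe sequence of crossings, the most of the 5 that can be at the north bank as the raft arrives there on crossing 5 is 4 — never all 5.
So no plan with fewer than 7 crossings exists, and this one achieves 7:
1. Courier goes to the north bank with the hay and the terrier.  [the south bank: the duck, the lamb, the sheep | the north bank: the hay, the terrier]
2. Courier goes back to the south bank with the terrier.  [the south bank: the duck, the lamb, the sheep, the terrier | the north bank: the hay]
3. Courier goes to the north bank with the sheep and the terrier.  [the south bank: the duck, the lamb | the north bank: the hay, the sheep, the terrier]
4. Courier goes back to the south bank with the terrier.  [the south bank: the duck, the lamb, the terrier | the north bank: the hay, the sheep]
5. Courier goes to the north bank with the duck and the terrier.  [the south bank: the lamb | the north bank: the duck, the hay, the sheep, the terrier]
6. Courier goes back to the south bank with the terrier.  [the south bank: the lamb, the terrier | the north bank: the duck, the hay, the sheep]
7. Courier goes to the north bank with the lamb and the terrier.  [the south bank: — | the north bank: the duck, the hay, the lamb, the sheep, the terrier]

7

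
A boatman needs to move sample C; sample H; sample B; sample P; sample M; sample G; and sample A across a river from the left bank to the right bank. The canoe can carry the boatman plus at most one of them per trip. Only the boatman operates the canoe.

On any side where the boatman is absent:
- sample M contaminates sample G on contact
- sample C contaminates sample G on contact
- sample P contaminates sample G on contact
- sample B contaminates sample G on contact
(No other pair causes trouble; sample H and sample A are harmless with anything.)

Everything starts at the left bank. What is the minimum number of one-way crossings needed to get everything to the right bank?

Following every safe sequence of crossings from the start, the most of the 7 that can be at the right bank as the canoe arrives there on crossings 1, 3, 5, 7 is 1, 2, 3, 4 respectively; the best ever achieved is 4 of 7.
From crossing 9 on, no configuration arises that was not already reachable earlier: only 44 distinct safe configurations (who is on which side, and where the canoe is) can ever be reached, none of them has everyone across, and every continuation just revisits them. So no valid plan exists.

impossible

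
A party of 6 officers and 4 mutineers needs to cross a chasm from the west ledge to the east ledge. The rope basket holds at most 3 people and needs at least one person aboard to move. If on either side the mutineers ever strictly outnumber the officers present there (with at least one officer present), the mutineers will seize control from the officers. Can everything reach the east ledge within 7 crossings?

Counting alone: each trip to the east ledge takes at most 3 across and each return brings at least 1 back, so after t trips out (and t−1 returns) at most 3t − (t−1) of the 10 are across; that first reaches 10 at t = 5, so at least 9 crossings are needed.
Since 7 < 9, 7 crossings cannot be enough. (The shortest complete plan in fact takes 9:)
1. 2 mutineers → the east ledge.  (the west ledge: 6O 2M; the east ledge: 0O 2M)
2. 1 mutineer ← the west ledge.  (the west ledge: 6O 3M; the east ledge: 0O 1M)
3. 3 mutineers → the east ledge.  (the west ledge: 6O 0M; the east ledge: 0O 4M)
4. 1 mutineer ← the west ledge.  (the west ledge: 6O 1M; the east ledge: 0O 3M)
5. 3 officers → the east ledge.  (the west ledge: 3O 1M; the east ledge: 3O 3M)
6. 1 mutineer ← the west ledge.  (the west ledge: 3O 2M; the east ledge: 3O 2M)
7. 1 officer and 2 mutineers → the east ledge.  (the west ledge: 2O 0M; the east ledge: 4O 4M)
8. 1 mutineer ← the west ledge.  (the west ledge: 2O 1M; the east ledge: 4O 3M)
9. 2 officers and 1 mutineer → the east ledge.  (the west ledge: 0O 0M; the east ledge: 6O 4M)

No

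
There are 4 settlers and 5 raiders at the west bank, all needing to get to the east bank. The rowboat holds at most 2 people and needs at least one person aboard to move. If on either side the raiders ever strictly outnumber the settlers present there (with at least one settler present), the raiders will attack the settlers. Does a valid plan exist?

No

The raiders already outnumber the settlers at the west bank before anyone moves, so the starting position itself is disallowed.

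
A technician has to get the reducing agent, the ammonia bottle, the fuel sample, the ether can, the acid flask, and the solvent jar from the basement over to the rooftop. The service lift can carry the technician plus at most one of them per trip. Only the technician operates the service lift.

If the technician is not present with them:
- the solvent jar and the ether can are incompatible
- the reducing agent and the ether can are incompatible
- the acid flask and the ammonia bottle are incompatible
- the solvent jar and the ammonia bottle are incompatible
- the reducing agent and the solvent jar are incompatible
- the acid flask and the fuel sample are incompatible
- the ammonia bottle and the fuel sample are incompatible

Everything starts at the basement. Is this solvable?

Whatever the first load, the items left behind include a forbidden pair without the technician. No opening move is safe, so no plan exists.

No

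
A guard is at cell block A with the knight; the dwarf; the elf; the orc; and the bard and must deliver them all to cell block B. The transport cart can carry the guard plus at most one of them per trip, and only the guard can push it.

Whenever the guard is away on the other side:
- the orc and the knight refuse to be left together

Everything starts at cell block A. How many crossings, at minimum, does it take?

9

Counting alone: the guard can take at most 1 across per trip to cell block B, so moving all 5 needs at least 5 loaded trips out, with a return between consecutive ones — at least 9 crossings.
The plan below uses exactly 9 crossings, so it is optimal:
1. Guard goes to cell block B with the knight.  [cell block A: the bard, the dwarf, the elf, the orc | cell block B: the knight]
2. Guard goes back to cell block A alone.  [cell block A: the bard, the dwarf, the elf, the orc | cell block B: the knight]
3. Guard goes to cell block B with the dwarf.  [cell block A: the bard, the elf, the orc | cell block B: the dwarf, the knight]
4. Guard goes back to cell block A alone.  [cell block A: the bard, the elf, the orc | cell block B: the dwarf, the knight]
5. Guard goes to cell block B with the elf.  [cell block A: the bard, the orc | cell block B: the dwarf, the elf, the knight]
6. Guard goes back to cell block A alone.  [cell block A: the bard, the orc | cell block B: the dwarf, the elf, the knight]
7. Guard goes to cell block B with the bard.  [cell block A: the orc | cell block B: the bard, the dwarf, the elf, the knight]
8. Guard goes back to cell block A alone.  [cell block A: the orc | cell block B: the bard, the dwarf, the elf, the knight]
9. Guard goes to cell block B with the orc.  [cell block A: — | cell block B: the bard, the dwarf, the elf, the knight, the orc]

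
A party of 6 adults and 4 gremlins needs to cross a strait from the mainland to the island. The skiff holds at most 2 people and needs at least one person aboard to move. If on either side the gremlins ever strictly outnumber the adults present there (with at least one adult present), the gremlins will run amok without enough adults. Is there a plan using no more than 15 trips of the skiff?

No

Counting alone: each trip to the island takes at most 2 across and each return brings at least 1 back, so after t trips out (and t−1 returns) at most 2t − (t−1) of the 10 are across; that first reaches 10 at t = 9, so at least 17 crossings are needed.
Since 15 < 17, 15 crossings cannot be enough. (The shortest complete plan in fact takes 17:)
1. 2 gremlins → the island.  (the mainland: 6A 2G; the island: 0A 2G)
2. 1 gremlin ← the mainland.  (the mainland: 6A 3G; the island: 0A 1G)
3. 2 gremlins → the island.  (the mainland: 6A 1G; the island: 0A 3G)
4. 1 gremlin ← the mainland.  (the mainland: 6A 2G; the island: 0A 2G)
5. 2 adults → the island.  (the mainland: 4A 2G; the island: 2A 2G)
6. 1 gremlin ← the mainland.  (the mainland: 4A 3G; the island: 2A 1G)
7. 1 adult and 1 gremlin → the island.  (the mainland: 3A 2G; the island: 3A 2G)
8. 1 gremlin ← the mainland.  (the mainland: 3A 3G; the island: 3A 1G)
9. 2 gremlins → the island.  (the mainland: 3A 1G; the island: 3A 3G)
10. 1 gremlin ← the mainland.  (the mainland: 3A 2G; the island: 3A 2G)
11. 1 adult and 1 gremlin → the island.  (the mainland: 2A 1G; the island: 4A 3G)
12. 1 gremlin ← the mainland.  (the mainland: 2A 2G; the island: 4A 2G)
13. 2 gremlins → the island.  (the mainland: 2A 0G; the island: 4A 4G)
14. 1 gremlin ← the mainland.  (the mainland: 2A 1G; the island: 4A 3G)
15. 1 adult and 1 gremlin → the island.  (the mainland: 1A 0G; the island: 5A 4G)
16. 1 gremlin ← the mainland.  (the mainland: 1A 1G; the island: 5A 3G)
17. 1 adult and 1 gremlin → the island.  (the mainland: 0A 0G; the island: 6A 4G)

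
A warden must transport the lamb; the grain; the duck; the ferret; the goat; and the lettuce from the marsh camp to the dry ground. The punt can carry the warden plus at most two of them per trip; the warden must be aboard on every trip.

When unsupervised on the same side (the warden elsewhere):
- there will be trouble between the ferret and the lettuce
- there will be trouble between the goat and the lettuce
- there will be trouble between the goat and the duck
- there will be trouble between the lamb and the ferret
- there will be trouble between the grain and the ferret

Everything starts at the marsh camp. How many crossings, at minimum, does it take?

7

Counting alone: the warden can take at most 2 across per trip to the dry ground, so moving all 6 needs at least 3 loaded trips out, with a return between consecutive ones — at least 5 crossings.
The safety rule pushes this higher. Following every safe sequence of crossings, the most of the 6 that can be at the dry ground as the punt arrives there on crossing 5 is 5 — never all 6.
So no plan with fewer than 7 crossings exists, and this one achieves 7:
1. Warden goes to the dry ground with the ferret and the goat.
2. Warden goes back to the marsh camp alone.
3. Warden goes to the dry ground with the grain and the lamb.
4. Warden goes back to the marsh camp with the ferret.
5. Warden goes to the dry ground with the duck and the lettuce.
6. Warden goes back to the marsh camp with the goat.
7. Warden goes to the dry ground with the ferret and the goat.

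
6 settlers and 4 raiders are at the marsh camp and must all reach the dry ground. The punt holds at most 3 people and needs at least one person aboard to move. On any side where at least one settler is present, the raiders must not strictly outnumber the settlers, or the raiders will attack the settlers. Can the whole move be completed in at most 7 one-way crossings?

Counting alone: each trip to the dry ground takes at most 3 across and each return brings at least 1 back, so after t trips out (and t−1 returns) at most 3t − (t−1) of the 10 are across; that first reaches 10 at t = 5, so at least 9 crossings are needed.
Since 7 < 9, 7 crossings cannot be enough. (The shortest complete plan in fact takes 9:)
1. 2 raiders → the dry ground.  (the marsh camp: 6S 2R; the dry ground: 0S 2R)
2. 1 raider ← the marsh camp.  (the marsh camp: 6S 3R; the dry ground: 0S 1R)
3. 3 raiders → the dry ground.  (the marsh camp: 6S 0R; the dry ground: 0S 4R)
4. 1 raider ← the marsh camp.  (the marsh camp: 6S 1R; the dry ground: 0S 3R)
5. 3 settlers → the dry ground.  (the marsh camp: 3S 1R; the dry ground: 3S 3R)
6. 1 raider ← the marsh camp.  (the marsh camp: 3S 2R; the dry ground: 3S 2R)
7. 1 settler and 2 raiders → the dry ground.  (the marsh camp: 2S 0R; the dry ground: 4S 4R)
8. 1 raider ← the marsh camp.  (the marsh camp: 2S 1R; the dry ground: 4S 3R)
9. 2 settlers and 1 raider → the dry ground.  (the marsh camp: 0S 0R; the dry ground: 6S 4R)

No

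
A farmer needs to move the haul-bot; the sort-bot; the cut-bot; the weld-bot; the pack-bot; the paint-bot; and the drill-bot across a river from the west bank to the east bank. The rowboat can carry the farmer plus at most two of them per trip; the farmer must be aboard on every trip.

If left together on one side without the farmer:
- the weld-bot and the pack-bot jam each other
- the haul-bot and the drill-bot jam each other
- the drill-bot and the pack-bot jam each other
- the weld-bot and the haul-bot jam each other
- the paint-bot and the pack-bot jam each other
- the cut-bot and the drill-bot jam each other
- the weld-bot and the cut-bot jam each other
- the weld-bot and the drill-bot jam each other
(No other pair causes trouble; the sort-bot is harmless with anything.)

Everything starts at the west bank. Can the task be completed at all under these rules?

No

Whatever the first load, the items left behind include a forbidden pair without the farmer. No opening move is safe, so no plan exists.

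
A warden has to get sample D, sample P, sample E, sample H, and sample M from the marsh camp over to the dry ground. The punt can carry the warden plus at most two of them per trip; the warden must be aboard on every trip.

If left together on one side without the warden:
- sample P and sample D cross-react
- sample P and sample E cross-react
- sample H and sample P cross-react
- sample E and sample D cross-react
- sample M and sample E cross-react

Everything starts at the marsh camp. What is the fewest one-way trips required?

7

Counting alone: the warden can take at most 2 across per trip to the dry ground, so moving all 5 needs at least 3 loaded trips out, with a return between consecutive ones — at least 5 crossings.
The safety rule pushes this higher. Following every safe sequence of crossings, the most of the 5 that can be at the dry ground as the punt arrives there on crossing 5 is 4 — never all 5.
So no plan with fewer than 7 crossings exists, and this one achieves 7:
1. Warden goes to the dry ground with sample E and sample P.  [the marsh camp: sample D, sample H, sample M | the dry ground: sample E, sample P]
2. Warden goes back to the marsh camp with sample P.  [the marsh camp: sample D, sample H, sample M, sample P | the dry ground: sample E]
3. Warden goes to the dry ground with sample D and sample H.  [the marsh camp: sample M, sample P | the dry ground: sample D, sample E, sample H]
4. Warden goes back to the marsh camp with sample D.  [the marsh camp: sample D, sample M, sample P | the dry ground: sample E, sample H]
5. Warden goes to the dry ground with sample D and sample M.  [the marsh camp: sample P | the dry ground: sample D, sample E, sample H, sample M]
6. Warden goes back to the marsh camp with sample E.  [the marsh camp: sample E, sample P | the dry ground: sample D, sample H, sample M]
7. Warden goes to the dry ground with sample E and sample P.  [the marsh camp: — | the dry ground: sample D, sample E, sample H, sample M, sample P]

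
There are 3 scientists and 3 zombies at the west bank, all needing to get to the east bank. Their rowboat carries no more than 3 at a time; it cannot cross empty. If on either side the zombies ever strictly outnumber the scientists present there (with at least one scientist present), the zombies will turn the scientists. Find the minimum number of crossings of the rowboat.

5

Counting alone: each trip to the east bank takes at most 3 across and each return brings at least 1 back, so after t trips out (and t−1 returns) at most 3t − (t−1) of the 6 are across; that first reaches 6 at t = 3, so at least 5 crossings are needed.
The plan below uses exactly 5 crossings, so it is optimal:
1. 2 zombies → the east bank.  (the west bank: 3S 1Z; the east bank: 0S 2Z)
2. 1 zombie ← the west bank.  (the west bank: 3S 2Z; the east bank: 0S 1Z)
3. 3 scientists → the east bank.  (the west bank: 0S 2Z; the east bank: 3S 1Z)
4. 1 zombie ← the west bank.  (the west bank: 0S 3Z; the east bank: 3S 0Z)
5. 3 zombies → the east bank.  (the west bank: 0S 0Z; the east bank: 3S 3Z)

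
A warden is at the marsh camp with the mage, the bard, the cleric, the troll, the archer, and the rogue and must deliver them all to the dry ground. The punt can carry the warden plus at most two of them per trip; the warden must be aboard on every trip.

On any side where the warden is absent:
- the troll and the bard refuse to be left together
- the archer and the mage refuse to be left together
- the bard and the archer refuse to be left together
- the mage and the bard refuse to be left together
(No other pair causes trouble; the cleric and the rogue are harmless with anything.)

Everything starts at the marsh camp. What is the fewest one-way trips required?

9

Counting alone: the warden can take at most 2 across per trip to the dry ground, so moving all 6 needs at least 3 loaded trips out, with a return between consecutive ones — at least 5 crossings.
The safety rule pushes this higher. Following every safe sequence of crossings, the most of the 6 that can be at the dry ground as the punt arrives there on crossings 5, 7 is 4, 5 respectively — never all 6.
So no plan with fewer than 9 crossings exists, and this one achieves 9:
1. Warden goes to the dry ground with the bard and the mage.  [the marsh camp: the archer, the cleric, the rogue, the troll | the dry ground: the bard, the mage]
2. Warden goes back to the marsh camp with the mage.  [the marsh camp: the archer, the cleric, the mage, the rogue, the troll | the dry ground: the bard]
3. Warden goes to the dry ground with the cleric and the mage.  [the marsh camp: the archer, the rogue, the troll | the dry ground: the bard, the cleric, the mage]
4. Warden goes back to the marsh camp with the mage.  [the marsh camp: the archer, the mage, the rogue, the troll | the dry ground: the bard, the cleric]
5. Warden goes to the dry ground with the mage and the troll.  [the marsh camp: the archer, the rogue | the dry ground: the bard, the cleric, the mage, the troll]
6. Warden goes back to the marsh camp with the bard.  [the marsh camp: the archer, the bard, the rogue | the dry ground: the cleric, the mage, the troll]
7. Warden goes to the dry ground with the bard and the rogue.  [the marsh camp: the archer | the dry ground: the bard, the cleric, the mage, the rogue, the troll]
8. Warden goes back to the marsh camp with the bard.  [the marsh camp: the archer, the bard | the dry ground: the cleric, the mage, the rogue, the troll]
9. Warden goes to the dry ground with the archer and the bard.  [the marsh camp: — | the dry ground: the archer, the bard, the cleric, the mage, the rogue, the troll]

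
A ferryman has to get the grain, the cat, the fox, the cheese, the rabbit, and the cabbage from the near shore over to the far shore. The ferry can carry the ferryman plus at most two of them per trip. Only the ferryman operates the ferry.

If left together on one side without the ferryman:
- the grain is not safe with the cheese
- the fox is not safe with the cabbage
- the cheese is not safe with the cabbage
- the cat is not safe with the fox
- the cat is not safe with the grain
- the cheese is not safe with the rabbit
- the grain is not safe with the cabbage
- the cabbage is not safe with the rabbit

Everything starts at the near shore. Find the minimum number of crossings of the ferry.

impossible

Whatever the first load, the items left behind include a forbidden pair without the ferryman. No opening move is safe, so no plan exists.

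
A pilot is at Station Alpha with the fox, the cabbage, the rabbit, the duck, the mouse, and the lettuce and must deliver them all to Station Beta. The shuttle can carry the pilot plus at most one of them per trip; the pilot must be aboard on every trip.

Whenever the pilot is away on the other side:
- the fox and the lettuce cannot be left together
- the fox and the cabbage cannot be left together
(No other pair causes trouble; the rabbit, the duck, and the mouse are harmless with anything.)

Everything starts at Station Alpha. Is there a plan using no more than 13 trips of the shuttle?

Yes — this plan uses 13 crossings (≤ 13):
1. Pilot goes to Station Beta with the fox.
2. Pilot goes back to Station Alpha alone.
3. Pilot goes to Station Beta with the cabbage.
4. Pilot goes back to Station Alpha with the fox.
5. Pilot goes to Station Beta with the lettuce.
6. Pilot goes back to Station Alpha alone.
7. Pilot goes to Station Beta with the rabbit.
8. Pilot goes back to Station Alpha alone.
9. Pilot goes to Station Beta with the duck.
10. Pilot goes back to Station Alpha alone.
11. Pilot goes to Station Beta with the mouse.
12. Pilot goes back to Station Alpha alone.
13. Pilot goes to Station Beta with the fox.

Yes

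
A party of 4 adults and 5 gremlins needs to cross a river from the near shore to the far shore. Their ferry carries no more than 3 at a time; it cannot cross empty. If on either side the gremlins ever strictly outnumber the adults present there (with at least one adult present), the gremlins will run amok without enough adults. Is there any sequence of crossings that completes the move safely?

The gremlins already outnumber the adults at the near shore before anyone moves, so the starting position itself is disallowed.

No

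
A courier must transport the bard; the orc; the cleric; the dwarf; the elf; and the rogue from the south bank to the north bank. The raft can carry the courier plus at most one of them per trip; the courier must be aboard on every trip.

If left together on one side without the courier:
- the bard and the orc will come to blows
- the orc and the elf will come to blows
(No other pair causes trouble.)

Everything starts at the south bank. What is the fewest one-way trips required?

Counting alone: the courier can take at most 1 across per trip to the north bank, so moving all 6 needs at least 6 loaded trips out, with a return between consecutive ones — at least 11 crossings.
The safety rule pushes this higher. Following every safe sequence of crossings, the most of the 6 that can be at the north bank as the raft arrives there on crossing 11 is 5 — never all 6.
So no plan with fewer than 13 crossings exists, and this one achieves 13:
1. Courier goes to the north bank with the orc.
2. Courier goes back to the south bank alone.
3. Courier goes to the north bank with the bard.
4. Courier goes back to the south bank with the orc.
5. Courier goes to the north bank with the elf.
6. Courier goes back to the south bank alone.
7. Courier goes to the north bank with the cleric.
8. Courier goes back to the south bank alone.
9. Courier goes to the north bank with the dwarf.
10. Courier goes back to the south bank alone.
11. Courier goes to the north bank with the rogue.
12. Courier goes back to the south bank alone.
13. Courier goes to the north bank with the orc.

13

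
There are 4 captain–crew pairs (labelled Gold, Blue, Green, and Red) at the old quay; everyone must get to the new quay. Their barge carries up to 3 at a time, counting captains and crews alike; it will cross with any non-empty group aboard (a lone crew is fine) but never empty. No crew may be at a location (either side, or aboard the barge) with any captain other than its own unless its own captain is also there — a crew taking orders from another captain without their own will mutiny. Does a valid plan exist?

Yes

1. captain Gold and crew Gold cross → the new quay.
2. captain Gold crosses ← the old quay.
3. captain Blue, captain Gold, and crew Blue cross → the new quay.
4. captain Gold and crew Gold cross ← the old quay.
5. captain Gold, captain Green, and captain Red cross → the new quay.
6. crew Blue crosses ← the old quay.
7. crew Blue and crew Gold cross → the new quay.
8. crew Gold crosses ← the old quay.
9. crew Gold, crew Green, and crew Red cross → the new quay.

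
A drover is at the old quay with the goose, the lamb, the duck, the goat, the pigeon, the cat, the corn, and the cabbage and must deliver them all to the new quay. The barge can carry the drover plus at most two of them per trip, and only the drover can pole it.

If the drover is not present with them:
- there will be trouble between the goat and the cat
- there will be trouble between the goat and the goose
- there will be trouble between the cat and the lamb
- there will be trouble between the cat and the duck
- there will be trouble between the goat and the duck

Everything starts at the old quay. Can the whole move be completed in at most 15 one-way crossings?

Yes — this plan uses 13 crossings (≤ 15):
1. Drover goes to the new quay with the cat and the goat.
2. Drover goes back to the old quay with the goat.
3. Drover goes to the new quay with the duck and the goose.
4. Drover goes back to the old quay with the duck.
5. Drover goes to the new quay with the duck and the lamb.
6. Drover goes back to the old quay with the cat.
7. Drover goes to the new quay with the goat and the pigeon.
8. Drover goes back to the old quay with the goat.
9. Drover goes to the new quay with the corn and the goat.
10. Drover goes back to the old quay with the goat.
11. Drover goes to the new quay with the cabbage and the goat.
12. Drover goes back to the old quay with the goat.
13. Drover goes to the new quay with the cat and the goat.

Yes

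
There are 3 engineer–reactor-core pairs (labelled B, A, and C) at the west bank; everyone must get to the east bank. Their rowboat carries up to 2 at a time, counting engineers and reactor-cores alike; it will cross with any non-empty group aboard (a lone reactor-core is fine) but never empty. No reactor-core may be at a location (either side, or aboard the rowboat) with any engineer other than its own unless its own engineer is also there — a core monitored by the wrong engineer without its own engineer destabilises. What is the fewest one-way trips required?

11

Counting alone: each trip to the east bank takes at most 2 across and each return brings at least 1 back, so after t trips out (and t−1 returns) at most 2t − (t−1) of the 6 are across; that first reaches 6 at t = 5, so at least 9 crossings are needed.
The safety rule pushes this higher. Following every safe sequence of crossings, the most of the 6 that can be at the east bank as the rowboat arrives there on crossing 9 is 5 — never all 6.
So no plan with fewer than 11 crossings exists, and this one achieves 11:
1. engineer B and reactor-core B cross → the east bank.
2. engineer B crosses ← the west bank.
3. reactor-core A and reactor-core C cross → the east bank.
4. reactor-core B crosses ← the west bank.
5. engineer A and engineer C cross → the east bank.
6. engineer A and reactor-core A cross ← the west bank.
7. engineer A and engineer B cross → the east bank.
8. reactor-core C crosses ← the west bank.
9. reactor-core A and reactor-core B cross → the east bank.
10. engineer C crosses ← the west bank.
11. engineer C and reactor-core C cross → the east bank.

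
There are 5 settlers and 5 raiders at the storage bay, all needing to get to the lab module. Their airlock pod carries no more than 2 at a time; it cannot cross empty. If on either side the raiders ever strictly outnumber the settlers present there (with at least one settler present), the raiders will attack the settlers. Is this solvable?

No

Following every safe sequence of crossings from the start, the most of the 10 that can be at the lab module as the airlock pod arrives there on crossings 1, 3, 5, 7 is 2, 3, 4, 5 respectively; the best ever achieved is 5 of 10.
From crossing 9 on, no configuration arises that was not already reachable earlier: only 13 distinct safe configurations (who is on which side, and where the airlock pod is) can ever be reached, none of them has everyone across, and every continuation just revisits them. They are: 0 settlers + 0 raiders across (airlock pod back at the start); 0 settlers + 1 raider across (airlock pod there); 0 settlers + 1 raider across (airlock pod back at the start); 0 settlers + 2 raiders across (airlock pod there); 0 settlers + 2 raiders across (airlock pod back at the start); 0 settlers + 3 raiders across (airlock pod there); 0 settlers + 3 raiders across (airlock pod back at the start); 0 settlers + 4 raiders across (airlock pod there); 0 settlers + 4 raiders across (airlock pod back at the start); 0 settlers + 5 raiders across (airlock pod there); 1 settler + 1 raider across (airlock pod there); 1 settler + 1 raider across (airlock pod back at the start); 2 settlers + 2 raiders across (airlock pod there). So no valid plan exists.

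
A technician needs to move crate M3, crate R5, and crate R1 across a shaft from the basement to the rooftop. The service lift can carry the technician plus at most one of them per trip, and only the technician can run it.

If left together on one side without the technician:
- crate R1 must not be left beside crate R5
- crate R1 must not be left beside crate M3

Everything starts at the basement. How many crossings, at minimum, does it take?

7

Counting alone: the technician can take at most 1 across per trip to the rooftop, so moving all 3 needs at least 3 loaded trips out, with a return between consecutive ones — at least 5 crossings.
The safety rule pushes this higher. Following every safe sequence of crossings, the most of the 3 that can be at the rooftop as the service lift arrives there on crossing 5 is 2 — never all 3.
So no plan with fewer than 7 crossings exists, and this one achieves 7:
1. Technician goes to the rooftop with crate R1.  [the basement: crate M3, crate R5 | the rooftop: crate R1]
2. Technician goes back to the basement alone.  [the basement: crate M3, crate R5 | the rooftop: crate R1]
3. Technician goes to the rooftop with crate M3.  [the basement: crate R5 | the rooftop: crate M3, crate R1]
4. Technician goes back to the basement with crate R1.  [the basement: crate R1, crate R5 | the rooftop: crate M3]
5. Technician goes to the rooftop with crate R5.  [the basement: crate R1 | the rooftop: crate M3, crate R5]
6. Technician goes back to the basement alone.  [the basement: crate R1 | the rooftop: crate M3, crate R5]
7. Technician goes to the rooftop with crate R1.  [the basement: — | the rooftop: crate M3, crate R1, crate R5]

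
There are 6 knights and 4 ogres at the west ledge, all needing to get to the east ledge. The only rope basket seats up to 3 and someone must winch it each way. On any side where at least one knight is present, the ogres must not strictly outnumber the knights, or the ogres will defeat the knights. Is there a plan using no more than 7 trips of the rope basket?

No

Counting alone: each trip to the east ledge takes at most 3 across and each return brings at least 1 back, so after t trips out (and t−1 returns) at most 3t − (t−1) of the 10 are across; that first reaches 10 at t = 5, so at least 9 crossings are needed.
Since 7 < 9, 7 crossings cannot be enough. (The shortest complete plan in fact takes 9:)
1. 2 ogres → the east ledge.  (the west ledge: 6K 2O; the east ledge: 0K 2O)
2. 1 ogre ← the west ledge.  (the west ledge: 6K 3O; the east ledge: 0K 1O)
3. 3 ogres → the east ledge.  (the west ledge: 6K 0O; the east ledge: 0K 4O)
4. 1 ogre ← the west ledge.  (the west ledge: 6K 1O; the east ledge: 0K 3O)
5. 3 knights → the east ledge.  (the west ledge: 3K 1O; the east ledge: 3K 3O)
6. 1 ogre ← the west ledge.  (the west ledge: 3K 2O; the east ledge: 3K 2O)
7. 1 knight and 2 ogres → the east ledge.  (the west ledge: 2K 0O; the east ledge: 4K 4O)
8. 1 ogre ← the west ledge.  (the west ledge: 2K 1O; the east ledge: 4K 3O)
9. 2 knights and 1 ogre → the east ledge.  (the west ledge: 0K 0O; the east ledge: 6K 4O)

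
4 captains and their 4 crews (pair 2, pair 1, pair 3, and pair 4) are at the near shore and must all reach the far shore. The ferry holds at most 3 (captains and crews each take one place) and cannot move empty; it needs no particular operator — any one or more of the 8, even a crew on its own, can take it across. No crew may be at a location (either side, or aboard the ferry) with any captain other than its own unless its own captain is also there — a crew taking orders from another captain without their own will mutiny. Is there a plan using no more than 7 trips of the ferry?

Counting alone: each trip to the far shore takes at most 3 across and each return brings at least 1 back, so after t trips out (and t−1 returns) at most 3t − (t−1) of the 8 are across; that first reaches 8 at t = 4, so at least 7 crossings are needed.
The safety rule pushes this higher. Following every safe sequence of crossings, the most of the 8 that can be at the far shore as the ferry arrives there on crossing 7 is 7 — never all 8.
So the move cannot be finished within 7 crossings. (The shortest complete plan takes 9:)
1. captain 2 and crew 2 cross → the far shore.
2. captain 2 crosses ← the near shore.
3. captain 1, captain 2, and crew 1 cross → the far shore.
4. captain 2 and crew 2 cross ← the near shore.
5. captain 2, captain 3, and captain 4 cross → the far shore.
6. crew 1 crosses ← the near shore.
7. crew 1 and crew 2 cross → the far shore.
8. crew 2 crosses ← the near shore.
9. crew 2, crew 3, and crew 4 cross → the far shore.

No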